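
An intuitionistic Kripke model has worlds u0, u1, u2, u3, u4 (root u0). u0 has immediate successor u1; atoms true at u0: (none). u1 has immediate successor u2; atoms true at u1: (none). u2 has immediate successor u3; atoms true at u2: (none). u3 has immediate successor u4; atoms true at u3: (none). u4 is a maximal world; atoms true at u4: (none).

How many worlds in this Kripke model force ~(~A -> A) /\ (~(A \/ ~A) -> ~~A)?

u0: forces it.
u1: forces it.
u2: forces it.
u3: forces it.
u4: forces it.
Worlds forcing the formula: {u0, u1, u2, u3, u4}.

5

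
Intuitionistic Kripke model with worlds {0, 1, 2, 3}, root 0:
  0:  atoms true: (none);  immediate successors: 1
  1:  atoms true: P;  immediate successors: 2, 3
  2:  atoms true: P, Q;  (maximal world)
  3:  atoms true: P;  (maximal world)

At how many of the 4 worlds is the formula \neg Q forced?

1

0: does not force it — 0 \nVdash \neg Q since 2 is accessible from 0 and 2 \Vdash Q.
1: does not force it.
2: does not force it.
3: forces it.
Worlds forcing the formula: {3}.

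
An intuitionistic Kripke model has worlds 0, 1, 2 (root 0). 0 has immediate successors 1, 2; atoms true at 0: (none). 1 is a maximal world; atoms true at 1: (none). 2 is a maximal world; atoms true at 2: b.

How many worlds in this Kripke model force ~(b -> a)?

0: does not force it — 0 ||-/- ~(b -> a) since 1 is accessible from 0 and 1 ||- b -> a.
1: does not force it — 1 ||-/- ~(b -> a) since 1 is accessible from 1 and 1 ||- b -> a.
2: forces it.
Worlds forcing the formula: {2}.

1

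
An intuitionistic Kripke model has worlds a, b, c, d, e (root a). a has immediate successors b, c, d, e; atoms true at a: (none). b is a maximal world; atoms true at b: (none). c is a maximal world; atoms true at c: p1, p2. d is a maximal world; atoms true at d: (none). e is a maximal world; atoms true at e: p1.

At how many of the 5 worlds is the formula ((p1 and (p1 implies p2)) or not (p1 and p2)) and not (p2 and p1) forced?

3

a: does not force it — a does not force ((p1 and (p1 implies p2)) or not (p1 and p2)) and not (p2 and p1) since a fails (p1 and (p1 implies p2)) or not (p1 and p2).
b: forces it.
c: does not force it — c does not force ((p1 and (p1 implies p2)) or not (p1 and p2)) and not (p2 and p1) since c fails not (p2 and p1).
d: forces it.
e: forces it.
Worlds forcing the formula: {b, d, e}.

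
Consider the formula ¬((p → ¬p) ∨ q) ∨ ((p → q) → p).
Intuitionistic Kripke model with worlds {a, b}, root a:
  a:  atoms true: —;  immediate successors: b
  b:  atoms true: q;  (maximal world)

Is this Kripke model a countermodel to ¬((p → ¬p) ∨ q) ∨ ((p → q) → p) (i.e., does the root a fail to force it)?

Yes

a ⊮ ¬((p → ¬p) ∨ q) ∨ ((p → q) → p): neither disjunct is forced at a.
a ⊮ ¬((p → ¬p) ∨ q) since a is accessible from a and a ⊩ (p → ¬p) ∨ q.
a ⊩ (p → ¬p) ∨ q via the disjunct p → ¬p.
So the root a does not force ¬((p → ¬p) ∨ q) ∨ ((p → q) → p); the model is a countermodel.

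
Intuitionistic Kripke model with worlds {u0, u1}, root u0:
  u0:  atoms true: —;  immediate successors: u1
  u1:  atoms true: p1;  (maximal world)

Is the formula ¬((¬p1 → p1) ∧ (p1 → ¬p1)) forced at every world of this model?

u0 ⊩ ¬((¬p1 → p1) ∧ (p1 → ¬p1)): no world accessible from u0 forces (¬p1 → p1) ∧ (p1 → ¬p1).
Since the root u0 forces ¬((¬p1 → p1) ∧ (p1 → ¬p1)) and forcing is persistent (monotone upward), every world forces it.

Yes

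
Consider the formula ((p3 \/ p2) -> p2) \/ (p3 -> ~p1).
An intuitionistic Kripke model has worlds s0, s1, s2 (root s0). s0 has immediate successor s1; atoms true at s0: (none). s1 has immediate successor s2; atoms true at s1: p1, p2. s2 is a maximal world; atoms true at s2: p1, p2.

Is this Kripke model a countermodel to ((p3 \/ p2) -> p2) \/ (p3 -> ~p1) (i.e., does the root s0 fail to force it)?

No

s0 ||- ((p3 \/ p2) -> p2) \/ (p3 -> ~p1) via the disjunct (p3 \/ p2) -> p2.
So the root s0 forces ((p3 \/ p2) -> p2) \/ (p3 -> ~p1); the model is not a countermodel.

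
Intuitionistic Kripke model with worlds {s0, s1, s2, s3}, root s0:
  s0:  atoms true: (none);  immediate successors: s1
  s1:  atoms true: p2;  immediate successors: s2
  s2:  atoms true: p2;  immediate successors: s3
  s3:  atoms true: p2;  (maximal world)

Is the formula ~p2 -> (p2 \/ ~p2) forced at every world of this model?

s0 ||- ~p2 -> (p2 \/ ~p2) vacuously: no world accessible from s0 forces the antecedent ~p2.
Since the root s0 forces ~p2 -> (p2 \/ ~p2) and forcing is persistent (monotone upward), every world forces it.

Yes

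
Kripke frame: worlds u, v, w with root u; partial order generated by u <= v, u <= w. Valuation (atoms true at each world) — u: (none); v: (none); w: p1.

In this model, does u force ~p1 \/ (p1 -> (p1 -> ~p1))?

u ||-/- ~p1 \/ (p1 -> (p1 -> ~p1)): neither disjunct is forced at u.
u ||-/- ~p1 since w is accessible from u and w ||- p1.

No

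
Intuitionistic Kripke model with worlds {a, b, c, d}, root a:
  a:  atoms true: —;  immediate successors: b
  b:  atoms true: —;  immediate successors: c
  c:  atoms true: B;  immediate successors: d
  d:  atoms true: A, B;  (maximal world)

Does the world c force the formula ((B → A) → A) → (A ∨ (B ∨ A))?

c ⊩ ((B → A) → A) → (A ∨ (B ∨ A)): every world accessible from c that forces (B → A) → A (namely c, d) also forces A ∨ (B ∨ A).

Yes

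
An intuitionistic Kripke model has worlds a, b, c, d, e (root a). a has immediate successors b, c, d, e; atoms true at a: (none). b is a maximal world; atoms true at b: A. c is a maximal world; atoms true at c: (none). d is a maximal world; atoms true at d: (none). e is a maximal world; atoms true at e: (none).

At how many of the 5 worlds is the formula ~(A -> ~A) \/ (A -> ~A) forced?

4

a: does not force it — a ||-/- ~(A -> ~A) \/ (A -> ~A): neither disjunct is forced at a.
b: forces it.
c: forces it.
d: forces it.
e: forces it.
Worlds forcing the formula: {b, c, d, e}.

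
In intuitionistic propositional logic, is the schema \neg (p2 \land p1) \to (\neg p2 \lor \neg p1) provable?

No

This is the constructively invalid direction of De Morgan's law for conjunction, which is not intuitionistically valid.
A Kripke countermodel: worlds 0, 1, 2; order generated by 0 \le 1, 0 \le 2; atoms true at each world — 0:{}; 1:{p2}; 2:{p1}.
0 \nVdash \neg (p2 \land p1) \to (\neg p2 \lor \neg p1): already at 0 itself, 0 \Vdash \neg (p2 \land p1) but 0 \nVdash \neg p2 \lor \neg p1.
0 \nVdash \neg p2 \lor \neg p1: neither disjunct is forced at 0.
0 \nVdash \neg p2 since 1 is accessible from 0 and 1 \Vdash p2.
So the root 0 does not force the formula.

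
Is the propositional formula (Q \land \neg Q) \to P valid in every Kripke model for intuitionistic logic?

This is an instance of ex falso quodlibet, which is intuitionistically derivable.
No world can force both Q and \neg Q, so the antecedent Q \land \neg Q is never forced and the implication holds vacuously at every world.

Yes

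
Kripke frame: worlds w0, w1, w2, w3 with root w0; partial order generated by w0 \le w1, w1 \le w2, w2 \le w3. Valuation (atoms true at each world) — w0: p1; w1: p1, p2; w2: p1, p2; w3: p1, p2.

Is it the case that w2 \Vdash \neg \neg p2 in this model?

Yes

w2 \Vdash \neg \neg p2: no world accessible from w2 forces \neg p2.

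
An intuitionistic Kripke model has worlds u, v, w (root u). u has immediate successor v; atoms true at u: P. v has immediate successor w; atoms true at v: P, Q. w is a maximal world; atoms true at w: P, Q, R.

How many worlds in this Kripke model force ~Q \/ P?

3

u: forces it.
v: forces it.
w: forces it.
Worlds forcing the formula: {u, v, w}.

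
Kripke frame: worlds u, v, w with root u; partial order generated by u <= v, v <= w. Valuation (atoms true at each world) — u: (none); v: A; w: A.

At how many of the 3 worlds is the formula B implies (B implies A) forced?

3

u: forces it.
v: forces it.
w: forces it.
Worlds forcing the formula: {u, v, w}.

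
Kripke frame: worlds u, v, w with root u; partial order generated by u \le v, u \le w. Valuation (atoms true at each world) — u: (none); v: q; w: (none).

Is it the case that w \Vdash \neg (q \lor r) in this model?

w \Vdash \neg (q \lor r): no world accessible from w forces q \lor r.

Yes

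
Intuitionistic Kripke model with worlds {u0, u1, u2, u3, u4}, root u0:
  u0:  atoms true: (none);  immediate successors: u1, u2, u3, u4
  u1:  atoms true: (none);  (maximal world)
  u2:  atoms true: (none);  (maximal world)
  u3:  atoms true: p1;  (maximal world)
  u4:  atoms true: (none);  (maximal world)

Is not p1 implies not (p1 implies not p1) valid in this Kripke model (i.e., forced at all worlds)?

Not every world: u0 does not force not p1 implies not (p1 implies not p1).
u0 does not force not p1 implies not (p1 implies not p1): at the accessible world u1, u1 forces not p1 but u1 does not force not (p1 implies not p1).
u1 does not force not (p1 implies not p1) since u1 is accessible from u1 and u1 forces p1 implies not p1.
u1 forces p1 implies not p1 vacuously: no world accessible from u1 forces the antecedent p1.

No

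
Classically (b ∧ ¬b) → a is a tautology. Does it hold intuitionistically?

This is an instance of ex falso quodlibet, which is intuitionistically derivable.
No world can force both b and ¬b, so the antecedent b ∧ ¬b is never forced and the implication holds vacuously at every world.

Yes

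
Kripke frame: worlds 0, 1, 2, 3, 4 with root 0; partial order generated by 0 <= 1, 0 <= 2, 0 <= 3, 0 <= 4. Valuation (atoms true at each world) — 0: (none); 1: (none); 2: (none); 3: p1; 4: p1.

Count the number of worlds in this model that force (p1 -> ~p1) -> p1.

2

0: does not force it — 0 ||-/- (p1 -> ~p1) -> p1: at the accessible world 1, 1 ||- p1 -> ~p1 but 1 ||-/- p1.
1: does not force it — 1 ||-/- (p1 -> ~p1) -> p1: already at 1 itself, 1 ||- p1 -> ~p1 but 1 ||-/- p1.
2: does not force it — 2 ||-/- (p1 -> ~p1) -> p1: already at 2 itself, 2 ||- p1 -> ~p1 but 2 ||-/- p1.
3: forces it.
4: forces it.
Worlds forcing the formula: {3, 4}.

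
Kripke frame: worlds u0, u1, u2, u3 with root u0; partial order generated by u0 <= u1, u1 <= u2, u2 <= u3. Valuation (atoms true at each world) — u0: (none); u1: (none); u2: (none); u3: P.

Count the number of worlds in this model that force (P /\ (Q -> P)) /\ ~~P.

1

u0: does not force it — u0 ||-/- (P /\ (Q -> P)) /\ ~~P since u0 fails P /\ (Q -> P).
u1: does not force it — u1 ||-/- (P /\ (Q -> P)) /\ ~~P since u1 fails P /\ (Q -> P).
u2: does not force it — u2 ||-/- (P /\ (Q -> P)) /\ ~~P since u2 fails P /\ (Q -> P).
u3: forces it.
Worlds forcing the formula: {u3}.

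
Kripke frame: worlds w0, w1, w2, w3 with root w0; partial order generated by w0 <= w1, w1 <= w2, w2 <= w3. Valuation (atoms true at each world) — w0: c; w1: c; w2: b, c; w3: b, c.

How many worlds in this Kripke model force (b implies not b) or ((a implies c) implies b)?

2

w0: does not force it — w0 does not force (b implies not b) or ((a implies c) implies b): neither disjunct is forced at w0.
w1: does not force it.
w2: forces it.
w3: forces it.
Worlds forcing the formula: {w2, w3}.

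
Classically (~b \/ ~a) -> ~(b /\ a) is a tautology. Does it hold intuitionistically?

Yes

This is a constructively valid De Morgan direction (disjunction of negations to negated conjunction), which is intuitionistically derivable.
If ~b holds at a world then no accessible world forces b, hence none forces b /\ a; likewise for ~a.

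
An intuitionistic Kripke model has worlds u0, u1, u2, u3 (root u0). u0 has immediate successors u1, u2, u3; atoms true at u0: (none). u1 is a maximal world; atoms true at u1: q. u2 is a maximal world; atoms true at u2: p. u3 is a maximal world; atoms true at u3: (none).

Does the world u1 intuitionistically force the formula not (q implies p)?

Yes

u1 forces not (q implies p): no world accessible from u1 forces q implies p.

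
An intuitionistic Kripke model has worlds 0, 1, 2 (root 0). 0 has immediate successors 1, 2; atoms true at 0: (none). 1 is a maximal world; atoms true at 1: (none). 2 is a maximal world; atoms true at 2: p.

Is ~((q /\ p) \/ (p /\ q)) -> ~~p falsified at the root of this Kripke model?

Yes

0 ||-/- ~((q /\ p) \/ (p /\ q)) -> ~~p: already at 0 itself, 0 ||- ~((q /\ p) \/ (p /\ q)) but 0 ||-/- ~~p.
0 ||-/- ~~p since 1 is accessible from 0 and 1 ||- ~p.
1 ||- ~p: no world accessible from 1 forces p.
So the root 0 does not force ~((q /\ p) \/ (p /\ q)) -> ~~p; the model is a countermodel.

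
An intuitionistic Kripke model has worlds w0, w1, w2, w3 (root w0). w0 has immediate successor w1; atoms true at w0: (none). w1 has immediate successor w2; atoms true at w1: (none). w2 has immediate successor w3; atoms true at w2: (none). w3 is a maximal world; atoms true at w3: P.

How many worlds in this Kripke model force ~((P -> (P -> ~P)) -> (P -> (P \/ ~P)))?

0

w0: does not force it — w0 ||-/- ~((P -> (P -> ~P)) -> (P -> (P \/ ~P))) since w0 is accessible from w0 and w0 ||- (P -> (P -> ~P)) -> (P -> (P \/ ~P)).
w1: does not force it.
w2: does not force it.
w3: does not force it.
Worlds forcing the formula: { }.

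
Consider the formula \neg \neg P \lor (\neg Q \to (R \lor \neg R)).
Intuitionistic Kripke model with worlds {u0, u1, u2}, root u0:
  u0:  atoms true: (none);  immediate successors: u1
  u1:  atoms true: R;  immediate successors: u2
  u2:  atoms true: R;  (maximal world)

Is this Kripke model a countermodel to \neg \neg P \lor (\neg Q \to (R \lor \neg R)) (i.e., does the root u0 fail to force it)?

u0 \nVdash \neg \neg P \lor (\neg Q \to (R \lor \neg R)): neither disjunct is forced at u0.
u0 \nVdash \neg \neg P since u0 is accessible from u0 and u0 \Vdash \neg P.
u0 \Vdash \neg P: no world accessible from u0 forces P.
So the root u0 does not force \neg \neg P \lor (\neg Q \to (R \lor \neg R)); the model is a countermodel.

Yes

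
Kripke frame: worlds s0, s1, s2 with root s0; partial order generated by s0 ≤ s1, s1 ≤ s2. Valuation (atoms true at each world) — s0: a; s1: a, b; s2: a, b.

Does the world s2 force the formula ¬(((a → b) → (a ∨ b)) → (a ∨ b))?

s2 ⊮ ¬(((a → b) → (a ∨ b)) → (a ∨ b)) since s2 is accessible from s2 and s2 ⊩ ((a → b) → (a ∨ b)) → (a ∨ b).
s2 ⊩ ((a → b) → (a ∨ b)) → (a ∨ b): every world accessible from s2 that forces (a → b) → (a ∨ b) (namely s2) also forces a ∨ b.

No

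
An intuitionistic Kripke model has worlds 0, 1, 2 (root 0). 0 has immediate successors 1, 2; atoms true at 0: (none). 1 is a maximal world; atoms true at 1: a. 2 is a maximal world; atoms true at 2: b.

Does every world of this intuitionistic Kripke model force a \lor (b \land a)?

No

Not every world: 0 \nVdash a \lor (b \land a).
0 \nVdash a \lor (b \land a): neither disjunct is forced at 0.
0 lacks atom a, so 0 \nVdash a.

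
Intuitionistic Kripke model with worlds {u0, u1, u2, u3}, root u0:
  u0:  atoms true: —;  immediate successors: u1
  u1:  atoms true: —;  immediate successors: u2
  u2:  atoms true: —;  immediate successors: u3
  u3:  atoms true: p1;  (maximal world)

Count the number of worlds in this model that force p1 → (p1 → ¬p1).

0

u0: does not force it — u0 ⊮ p1 → (p1 → ¬p1): at the accessible world u3, u3 ⊩ p1 but u3 ⊮ p1 → ¬p1.
u1: does not force it.
u2: does not force it.
u3: does not force it.
Worlds forcing the formula: { }.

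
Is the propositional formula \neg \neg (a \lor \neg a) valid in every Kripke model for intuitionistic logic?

This is the double negation of excluded middle, which is intuitionistically derivable.
Assuming \neg (a \lor \neg a): from a we'd get a \lor \neg a, so \neg a; but then a \lor \neg a again — contradiction. Hence \neg \neg (a \lor \neg a).

Yes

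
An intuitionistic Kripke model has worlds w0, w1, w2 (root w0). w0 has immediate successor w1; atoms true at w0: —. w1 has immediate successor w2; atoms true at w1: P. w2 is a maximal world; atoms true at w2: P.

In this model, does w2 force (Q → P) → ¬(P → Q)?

Yes

w2 ⊩ (Q → P) → ¬(P → Q): every world accessible from w2 that forces Q → P (namely w2) also forces ¬(P → Q).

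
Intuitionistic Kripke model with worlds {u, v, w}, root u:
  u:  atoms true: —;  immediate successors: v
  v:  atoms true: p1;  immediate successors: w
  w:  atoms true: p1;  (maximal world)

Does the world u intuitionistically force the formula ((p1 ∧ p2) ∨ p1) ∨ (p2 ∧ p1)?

u ⊮ ((p1 ∧ p2) ∨ p1) ∨ (p2 ∧ p1): neither disjunct is forced at u.
u ⊮ (p1 ∧ p2) ∨ p1: neither disjunct is forced at u.
u ⊮ p1 ∧ p2 since u fails p1.

No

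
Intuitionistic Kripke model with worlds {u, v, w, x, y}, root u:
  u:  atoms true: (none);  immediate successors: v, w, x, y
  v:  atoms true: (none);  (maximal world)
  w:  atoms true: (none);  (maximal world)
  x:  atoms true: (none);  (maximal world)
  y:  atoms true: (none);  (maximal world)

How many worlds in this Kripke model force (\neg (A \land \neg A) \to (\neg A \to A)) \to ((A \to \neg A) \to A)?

5

u: forces it.
v: forces it.
w: forces it.
x: forces it.
y: forces it.
Worlds forcing the formula: {u, v, w, x, y}.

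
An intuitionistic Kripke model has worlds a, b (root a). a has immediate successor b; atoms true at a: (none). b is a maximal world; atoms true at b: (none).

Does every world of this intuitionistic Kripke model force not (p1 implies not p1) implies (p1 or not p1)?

a forces not (p1 implies not p1) implies (p1 or not p1) vacuously: no world accessible from a forces the antecedent not (p1 implies not p1).
Since the root a forces not (p1 implies not p1) implies (p1 or not p1) and forcing is persistent (monotone upward), every world forces it.

Yes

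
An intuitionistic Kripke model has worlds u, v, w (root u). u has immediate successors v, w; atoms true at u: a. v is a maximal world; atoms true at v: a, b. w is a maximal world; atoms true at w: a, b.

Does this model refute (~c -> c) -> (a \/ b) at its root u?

u ||- (~c -> c) -> (a \/ b) vacuously: no world accessible from u forces the antecedent ~c -> c.
So the root u forces (~c -> c) -> (a \/ b); the model is not a countermodel.

No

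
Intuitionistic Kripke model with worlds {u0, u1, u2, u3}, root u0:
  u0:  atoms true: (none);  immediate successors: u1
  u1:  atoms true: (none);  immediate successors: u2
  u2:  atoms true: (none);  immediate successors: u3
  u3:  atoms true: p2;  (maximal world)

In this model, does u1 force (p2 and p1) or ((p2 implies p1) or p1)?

No

u1 does not force (p2 and p1) or ((p2 implies p1) or p1): neither disjunct is forced at u1.
u1 does not force p2 and p1 since u1 fails p2.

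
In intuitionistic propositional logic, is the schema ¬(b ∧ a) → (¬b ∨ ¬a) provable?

No

This is the constructively invalid direction of De Morgan's law for conjunction, which is not intuitionistically valid.
A Kripke countermodel: worlds s0, s1, s2; order generated by s0 ≤ s1, s0 ≤ s2; atoms true at each world — s0:{}; s1:{b}; s2:{a}.
s0 ⊮ ¬(b ∧ a) → (¬b ∨ ¬a): already at s0 itself, s0 ⊩ ¬(b ∧ a) but s0 ⊮ ¬b ∨ ¬a.
s0 ⊮ ¬b ∨ ¬a: neither disjunct is forced at s0.
s0 ⊮ ¬b since s1 is accessible from s0 and s1 ⊩ b.
So the root s0 does not force the formula.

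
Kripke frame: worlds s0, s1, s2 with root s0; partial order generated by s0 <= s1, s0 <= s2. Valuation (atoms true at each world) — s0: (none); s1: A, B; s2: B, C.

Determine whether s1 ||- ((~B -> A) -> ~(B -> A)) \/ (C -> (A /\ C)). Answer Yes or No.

s1 ||- ((~B -> A) -> ~(B -> A)) \/ (C -> (A /\ C)) via the disjunct C -> (A /\ C).

Yes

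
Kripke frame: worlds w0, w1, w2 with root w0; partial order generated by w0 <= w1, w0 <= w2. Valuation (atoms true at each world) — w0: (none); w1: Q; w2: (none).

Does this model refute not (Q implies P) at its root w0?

Yes

w0 does not force not (Q implies P) since w2 is accessible from w0 and w2 forces Q implies P.
w2 forces Q implies P vacuously: no world accessible from w2 forces the antecedent Q.
So the root w0 does not force not (Q implies P); the model is a countermodel.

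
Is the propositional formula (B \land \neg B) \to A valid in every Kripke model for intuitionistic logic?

This is an instance of ex falso quodlibet, which is intuitionistically derivable.
No world can force both B and \neg B, so the antecedent B \land \neg B is never forced and the implication holds vacuously at every world.

Yes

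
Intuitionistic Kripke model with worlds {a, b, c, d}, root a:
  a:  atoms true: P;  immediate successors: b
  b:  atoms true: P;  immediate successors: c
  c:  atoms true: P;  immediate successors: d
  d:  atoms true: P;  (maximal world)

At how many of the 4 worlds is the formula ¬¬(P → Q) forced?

0

a: does not force it — a ⊮ ¬¬(P → Q) since a is accessible from a and a ⊩ ¬(P → Q).
b: does not force it — b ⊮ ¬¬(P → Q) since b is accessible from b and b ⊩ ¬(P → Q).
c: does not force it — c ⊮ ¬¬(P → Q) since c is accessible from c and c ⊩ ¬(P → Q).
d: does not force it.
Worlds forcing the formula: { }.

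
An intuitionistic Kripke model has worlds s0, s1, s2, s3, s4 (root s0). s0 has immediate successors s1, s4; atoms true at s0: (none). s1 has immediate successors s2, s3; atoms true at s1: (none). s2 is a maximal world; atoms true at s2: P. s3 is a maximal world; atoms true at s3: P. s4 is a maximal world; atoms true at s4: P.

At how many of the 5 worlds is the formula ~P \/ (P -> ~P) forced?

s0: does not force it — s0 ||-/- ~P \/ (P -> ~P): neither disjunct is forced at s0.
s1: does not force it.
s2: does not force it.
s3: does not force it.
s4: does not force it.
Worlds forcing the formula: { }.

0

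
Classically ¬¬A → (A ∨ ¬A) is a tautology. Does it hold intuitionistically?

No

This is a variant of double-negation elimination (deriving excluded middle from double negation), which is not intuitionistically valid.
A Kripke countermodel: worlds u, v; order generated by u ≤ v; atoms true at each world — u:{}; v:{A}.
u ⊮ ¬¬A → (A ∨ ¬A): already at u itself, u ⊩ ¬¬A but u ⊮ A ∨ ¬A.
u ⊮ A ∨ ¬A: neither disjunct is forced at u.
u lacks atom A, so u ⊮ A.
So the root u does not force the formula.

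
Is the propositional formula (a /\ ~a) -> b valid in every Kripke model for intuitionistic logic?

This is an instance of ex falso quodlibet, which is intuitionistically derivable.
No world can force both a and ~a, so the antecedent a /\ ~a is never forced and the implication holds vacuously at every world.

Yes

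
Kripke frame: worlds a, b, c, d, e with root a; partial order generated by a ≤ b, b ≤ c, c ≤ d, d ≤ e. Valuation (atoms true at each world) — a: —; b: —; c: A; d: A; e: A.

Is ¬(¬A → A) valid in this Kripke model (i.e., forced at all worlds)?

Not every world: a ⊮ ¬(¬A → A).
a ⊮ ¬(¬A → A) since a is accessible from a and a ⊩ ¬A → A.
a ⊩ ¬A → A vacuously: no world accessible from a forces the antecedent ¬A.

No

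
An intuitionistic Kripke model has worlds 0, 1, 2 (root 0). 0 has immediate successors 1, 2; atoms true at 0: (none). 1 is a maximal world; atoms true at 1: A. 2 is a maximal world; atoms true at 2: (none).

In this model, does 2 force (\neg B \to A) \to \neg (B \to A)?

2 \Vdash (\neg B \to A) \to \neg (B \to A) vacuously: no world accessible from 2 forces the antecedent \neg B \to A.

Yes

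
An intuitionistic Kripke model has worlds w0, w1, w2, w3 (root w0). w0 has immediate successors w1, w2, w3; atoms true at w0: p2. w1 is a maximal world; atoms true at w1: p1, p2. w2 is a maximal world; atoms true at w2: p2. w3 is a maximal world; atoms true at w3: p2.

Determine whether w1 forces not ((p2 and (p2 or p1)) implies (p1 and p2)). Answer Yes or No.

No

w1 does not force not ((p2 and (p2 or p1)) implies (p1 and p2)) since w1 is accessible from w1 and w1 forces (p2 and (p2 or p1)) implies (p1 and p2).
w1 forces (p2 and (p2 or p1)) implies (p1 and p2): every world accessible from w1 that forces p2 and (p2 or p1) (namely w1) also forces p1 and p2.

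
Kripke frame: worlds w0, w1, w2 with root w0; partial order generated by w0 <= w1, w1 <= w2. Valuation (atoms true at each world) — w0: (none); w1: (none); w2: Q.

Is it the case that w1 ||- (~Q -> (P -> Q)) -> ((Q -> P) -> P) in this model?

w1 ||- (~Q -> (P -> Q)) -> ((Q -> P) -> P): every world accessible from w1 that forces ~Q -> (P -> Q) (namely w1, w2) also forces (Q -> P) -> P.

Yes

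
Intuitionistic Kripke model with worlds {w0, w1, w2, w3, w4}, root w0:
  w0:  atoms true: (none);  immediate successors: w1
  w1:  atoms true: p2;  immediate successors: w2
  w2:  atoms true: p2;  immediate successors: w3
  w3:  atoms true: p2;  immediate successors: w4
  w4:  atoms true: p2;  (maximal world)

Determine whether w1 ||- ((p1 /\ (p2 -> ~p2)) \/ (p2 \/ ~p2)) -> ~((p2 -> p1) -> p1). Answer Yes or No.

w1 ||-/- ((p1 /\ (p2 -> ~p2)) \/ (p2 \/ ~p2)) -> ~((p2 -> p1) -> p1): already at w1 itself, w1 ||- (p1 /\ (p2 -> ~p2)) \/ (p2 \/ ~p2) but w1 ||-/- ~((p2 -> p1) -> p1).
w1 ||-/- ~((p2 -> p1) -> p1) since w1 is accessible from w1 and w1 ||- (p2 -> p1) -> p1.
w1 ||- (p2 -> p1) -> p1 vacuously: no world accessible from w1 forces the antecedent p2 -> p1.

No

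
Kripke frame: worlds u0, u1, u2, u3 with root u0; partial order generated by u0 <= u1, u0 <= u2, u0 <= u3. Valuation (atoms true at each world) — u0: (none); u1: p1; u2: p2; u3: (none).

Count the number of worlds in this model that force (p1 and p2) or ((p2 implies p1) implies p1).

u0: does not force it — u0 does not force (p1 and p2) or ((p2 implies p1) implies p1): neither disjunct is forced at u0.
u1: forces it.
u2: forces it.
u3: does not force it.
Worlds forcing the formula: {u1, u2}.

2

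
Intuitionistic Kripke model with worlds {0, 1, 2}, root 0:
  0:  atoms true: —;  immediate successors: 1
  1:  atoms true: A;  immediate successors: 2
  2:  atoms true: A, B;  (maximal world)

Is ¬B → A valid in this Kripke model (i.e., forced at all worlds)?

Yes

0 ⊩ ¬B → A vacuously: no world accessible from 0 forces the antecedent ¬B.
Since the root 0 forces ¬B → A and forcing is persistent (monotone upward), every world forces it.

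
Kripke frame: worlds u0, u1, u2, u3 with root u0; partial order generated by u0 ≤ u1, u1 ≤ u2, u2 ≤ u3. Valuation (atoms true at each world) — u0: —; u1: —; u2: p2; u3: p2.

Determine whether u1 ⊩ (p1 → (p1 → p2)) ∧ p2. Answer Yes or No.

u1 ⊮ (p1 → (p1 → p2)) ∧ p2 since u1 fails p2.

No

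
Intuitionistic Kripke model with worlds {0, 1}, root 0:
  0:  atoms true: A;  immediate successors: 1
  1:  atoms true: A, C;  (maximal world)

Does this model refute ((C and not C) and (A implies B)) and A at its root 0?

0 does not force ((C and not C) and (A implies B)) and A since 0 fails (C and not C) and (A implies B).
So the root 0 does not force ((C and not C) and (A implies B)) and A; the model is a countermodel.

Yes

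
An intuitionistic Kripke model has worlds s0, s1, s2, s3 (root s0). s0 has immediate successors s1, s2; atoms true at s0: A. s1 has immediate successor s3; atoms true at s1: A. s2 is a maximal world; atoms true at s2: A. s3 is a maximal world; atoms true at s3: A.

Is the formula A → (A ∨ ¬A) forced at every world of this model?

Yes

s0 ⊩ A → (A ∨ ¬A): every world accessible from s0 that forces A (namely s0, s1, s2, s3) also forces A ∨ ¬A.
Since the root s0 forces A → (A ∨ ¬A) and forcing is persistent (monotone upward), every world forces it.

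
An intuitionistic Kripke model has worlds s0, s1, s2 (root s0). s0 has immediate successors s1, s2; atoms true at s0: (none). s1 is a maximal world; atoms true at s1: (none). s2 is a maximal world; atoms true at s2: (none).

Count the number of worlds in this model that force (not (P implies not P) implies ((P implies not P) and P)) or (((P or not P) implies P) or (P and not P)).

3

s0: forces it.
s1: forces it.
s2: forces it.
Worlds forcing the formula: {s0, s1, s2}.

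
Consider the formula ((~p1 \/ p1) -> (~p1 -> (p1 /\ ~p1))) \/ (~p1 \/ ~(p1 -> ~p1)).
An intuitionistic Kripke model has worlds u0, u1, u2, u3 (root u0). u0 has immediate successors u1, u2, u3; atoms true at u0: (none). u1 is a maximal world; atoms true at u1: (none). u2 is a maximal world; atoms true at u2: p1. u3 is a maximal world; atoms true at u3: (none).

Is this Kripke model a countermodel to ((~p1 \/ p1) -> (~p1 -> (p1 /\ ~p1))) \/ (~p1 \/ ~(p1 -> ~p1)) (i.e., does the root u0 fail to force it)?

Yes

u0 ||-/- ((~p1 \/ p1) -> (~p1 -> (p1 /\ ~p1))) \/ (~p1 \/ ~(p1 -> ~p1)): neither disjunct is forced at u0.
u0 ||-/- (~p1 \/ p1) -> (~p1 -> (p1 /\ ~p1)): at the accessible world u1, u1 ||- ~p1 \/ p1 but u1 ||-/- ~p1 -> (p1 /\ ~p1).
u1 ||-/- ~p1 -> (p1 /\ ~p1): already at u1 itself, u1 ||- ~p1 but u1 ||-/- p1 /\ ~p1.
u1 ||-/- p1 /\ ~p1 since u1 fails p1.
So the root u0 does not force ((~p1 \/ p1) -> (~p1 -> (p1 /\ ~p1))) \/ (~p1 \/ ~(p1 -> ~p1)); the model is a countermodel.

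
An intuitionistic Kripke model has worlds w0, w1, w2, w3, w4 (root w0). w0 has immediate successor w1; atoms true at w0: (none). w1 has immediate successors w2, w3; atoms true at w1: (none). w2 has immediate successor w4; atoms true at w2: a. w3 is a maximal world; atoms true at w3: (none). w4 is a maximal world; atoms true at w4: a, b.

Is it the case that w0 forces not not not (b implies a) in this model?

w0 does not force not not not (b implies a) since w0 is accessible from w0 and w0 forces not not (b implies a).
w0 forces not not (b implies a): no world accessible from w0 forces not (b implies a).

No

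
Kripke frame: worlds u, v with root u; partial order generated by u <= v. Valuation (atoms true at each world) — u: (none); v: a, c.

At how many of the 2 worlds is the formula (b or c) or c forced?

1

u: does not force it — u does not force (b or c) or c: neither disjunct is forced at u.
v: forces it.
Worlds forcing the formula: {v}.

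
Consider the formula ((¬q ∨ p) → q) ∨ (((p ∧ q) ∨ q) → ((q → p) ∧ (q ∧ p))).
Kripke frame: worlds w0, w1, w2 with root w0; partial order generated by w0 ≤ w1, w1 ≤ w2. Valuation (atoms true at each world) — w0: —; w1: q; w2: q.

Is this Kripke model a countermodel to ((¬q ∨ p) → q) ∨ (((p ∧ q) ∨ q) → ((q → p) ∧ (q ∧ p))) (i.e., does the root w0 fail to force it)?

No

w0 ⊩ ((¬q ∨ p) → q) ∨ (((p ∧ q) ∨ q) → ((q → p) ∧ (q ∧ p))) via the disjunct (¬q ∨ p) → q.
So the root w0 forces ((¬q ∨ p) → q) ∨ (((p ∧ q) ∨ q) → ((q → p) ∧ (q ∧ p))); the model is not a countermodel.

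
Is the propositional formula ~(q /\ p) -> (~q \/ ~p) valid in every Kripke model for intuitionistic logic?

No

This is the constructively invalid direction of De Morgan's law for conjunction, which is not intuitionistically valid.
A Kripke countermodel: worlds 0, 1, 2; order generated by 0 <= 1, 0 <= 2; atoms true at each world — 0:{}; 1:{q}; 2:{p}.
0 ||-/- ~(q /\ p) -> (~q \/ ~p): already at 0 itself, 0 ||- ~(q /\ p) but 0 ||-/- ~q \/ ~p.
0 ||-/- ~q \/ ~p: neither disjunct is forced at 0.
0 ||-/- ~q since 1 is accessible from 0 and 1 ||- q.
So the root 0 does not force the formula.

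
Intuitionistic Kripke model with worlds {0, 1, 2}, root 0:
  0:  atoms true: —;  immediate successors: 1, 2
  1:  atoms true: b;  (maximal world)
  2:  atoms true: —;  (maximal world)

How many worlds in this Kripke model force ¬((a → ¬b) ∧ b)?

0: does not force it — 0 ⊮ ¬((a → ¬b) ∧ b) since 1 is accessible from 0 and 1 ⊩ (a → ¬b) ∧ b.
1: does not force it.
2: forces it.
Worlds forcing the formula: {2}.

1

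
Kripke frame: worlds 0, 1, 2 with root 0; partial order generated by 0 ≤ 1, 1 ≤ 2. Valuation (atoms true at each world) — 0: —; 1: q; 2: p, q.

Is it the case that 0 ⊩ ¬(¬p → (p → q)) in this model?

0 ⊮ ¬(¬p → (p → q)) since 0 is accessible from 0 and 0 ⊩ ¬p → (p → q).
0 ⊩ ¬p → (p → q) vacuously: no world accessible from 0 forces the antecedent ¬p.

No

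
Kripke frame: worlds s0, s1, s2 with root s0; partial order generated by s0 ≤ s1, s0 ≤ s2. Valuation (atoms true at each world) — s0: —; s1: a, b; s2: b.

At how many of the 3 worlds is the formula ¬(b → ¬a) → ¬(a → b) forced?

s0: does not force it — s0 ⊮ ¬(b → ¬a) → ¬(a → b): at the accessible world s1, s1 ⊩ ¬(b → ¬a) but s1 ⊮ ¬(a → b).
s1: does not force it — s1 ⊮ ¬(b → ¬a) → ¬(a → b): already at s1 itself, s1 ⊩ ¬(b → ¬a) but s1 ⊮ ¬(a → b).
s2: forces it.
Worlds forcing the formula: {s2}.

1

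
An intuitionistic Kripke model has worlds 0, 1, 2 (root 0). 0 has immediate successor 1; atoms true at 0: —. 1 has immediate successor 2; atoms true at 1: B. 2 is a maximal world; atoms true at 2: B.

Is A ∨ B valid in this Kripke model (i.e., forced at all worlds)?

Not every world: 0 ⊮ A ∨ B.
0 ⊮ A ∨ B: neither disjunct is forced at 0.
0 lacks atom A, so 0 ⊮ A.

No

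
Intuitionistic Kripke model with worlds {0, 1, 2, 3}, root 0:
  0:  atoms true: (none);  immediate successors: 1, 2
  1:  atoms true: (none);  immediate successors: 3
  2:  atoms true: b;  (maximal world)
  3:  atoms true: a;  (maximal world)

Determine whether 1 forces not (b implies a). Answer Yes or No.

1 does not force not (b implies a) since 1 is accessible from 1 and 1 forces b implies a.
1 forces b implies a vacuously: no world accessible from 1 forces the antecedent b.

No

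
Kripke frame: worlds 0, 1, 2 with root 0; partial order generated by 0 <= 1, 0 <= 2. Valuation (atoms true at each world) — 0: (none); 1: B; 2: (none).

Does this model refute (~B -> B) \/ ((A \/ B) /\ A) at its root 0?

0 ||-/- (~B -> B) \/ ((A \/ B) /\ A): neither disjunct is forced at 0.
0 ||-/- ~B -> B: at the accessible world 2, 2 ||- ~B but 2 ||-/- B.
2 lacks atom B, so 2 ||-/- B.
So the root 0 does not force (~B -> B) \/ ((A \/ B) /\ A); the model is a countermodel.

Yes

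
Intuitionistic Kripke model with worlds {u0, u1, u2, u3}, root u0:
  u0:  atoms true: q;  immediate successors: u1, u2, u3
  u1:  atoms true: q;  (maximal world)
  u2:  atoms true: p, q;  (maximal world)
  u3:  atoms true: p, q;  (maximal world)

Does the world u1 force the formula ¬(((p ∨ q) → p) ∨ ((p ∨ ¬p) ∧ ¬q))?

u1 ⊩ ¬(((p ∨ q) → p) ∨ ((p ∨ ¬p) ∧ ¬q)): no world accessible from u1 forces ((p ∨ q) → p) ∨ ((p ∨ ¬p) ∧ ¬q).

Yes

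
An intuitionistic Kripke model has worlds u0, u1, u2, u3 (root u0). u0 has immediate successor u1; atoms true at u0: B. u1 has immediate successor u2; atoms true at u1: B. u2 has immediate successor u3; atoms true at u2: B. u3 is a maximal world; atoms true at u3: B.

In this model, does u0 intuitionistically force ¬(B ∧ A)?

Yes

u0 ⊩ ¬(B ∧ A): no world accessible from u0 forces B ∧ A.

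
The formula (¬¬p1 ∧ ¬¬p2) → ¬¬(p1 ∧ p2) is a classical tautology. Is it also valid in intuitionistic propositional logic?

This is the distribution of double negation over conjunction, which is intuitionistically derivable.
Assume ¬¬p1, ¬¬p2, and ¬(p1 ∧ p2). From p1 we'd get ¬p2 (since p1 ∧ p2 is refuted), contradicting ¬¬p2; so ¬p1, contradicting ¬¬p1.

Yes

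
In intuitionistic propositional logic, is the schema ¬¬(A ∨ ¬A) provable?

Yes

This is the double negation of excluded middle, which is intuitionistically derivable.
Assuming ¬(A ∨ ¬A): from A we'd get A ∨ ¬A, so ¬A; but then A ∨ ¬A again — contradiction. Hence ¬¬(A ∨ ¬A).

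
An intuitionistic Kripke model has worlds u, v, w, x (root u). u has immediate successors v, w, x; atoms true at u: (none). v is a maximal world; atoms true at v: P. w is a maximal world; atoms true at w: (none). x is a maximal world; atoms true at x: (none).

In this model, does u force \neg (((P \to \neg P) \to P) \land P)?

No

u \nVdash \neg (((P \to \neg P) \to P) \land P) since v is accessible from u and v \Vdash ((P \to \neg P) \to P) \land P.
v \Vdash ((P \to \neg P) \to P) \land P since v forces both conjuncts.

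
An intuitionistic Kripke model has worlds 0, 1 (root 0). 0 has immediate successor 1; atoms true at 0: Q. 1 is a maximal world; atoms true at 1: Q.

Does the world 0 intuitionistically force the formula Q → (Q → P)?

No

0 ⊮ Q → (Q → P): already at 0 itself, 0 ⊩ Q but 0 ⊮ Q → P.
0 ⊮ Q → P: already at 0 itself, 0 ⊩ Q but 0 ⊮ P.
0 lacks atom P, so 0 ⊮ P.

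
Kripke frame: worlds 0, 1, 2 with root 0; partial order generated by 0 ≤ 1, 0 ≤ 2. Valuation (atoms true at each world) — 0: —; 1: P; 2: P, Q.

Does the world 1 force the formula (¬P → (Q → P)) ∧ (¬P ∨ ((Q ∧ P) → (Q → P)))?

1 ⊩ (¬P → (Q → P)) ∧ (¬P ∨ ((Q ∧ P) → (Q → P))) since 1 forces both conjuncts.

Yes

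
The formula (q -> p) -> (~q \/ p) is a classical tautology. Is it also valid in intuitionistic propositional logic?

This is the material-implication-as-disjunction principle, which is not intuitionistically valid.
A Kripke countermodel: worlds 0, 1; order generated by 0 <= 1; atoms true at each world — 0:{}; 1:{p,q}.
0 ||-/- (q -> p) -> (~q \/ p): already at 0 itself, 0 ||- q -> p but 0 ||-/- ~q \/ p.
0 ||-/- ~q \/ p: neither disjunct is forced at 0.
0 ||-/- ~q since 1 is accessible from 0 and 1 ||- q.
So the root 0 does not force the formula.

No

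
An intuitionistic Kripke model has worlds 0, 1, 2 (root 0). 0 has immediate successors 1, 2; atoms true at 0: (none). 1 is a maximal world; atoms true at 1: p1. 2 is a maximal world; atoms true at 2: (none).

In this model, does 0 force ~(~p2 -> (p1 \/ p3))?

0 ||-/- ~(~p2 -> (p1 \/ p3)) since 1 is accessible from 0 and 1 ||- ~p2 -> (p1 \/ p3).
1 ||- ~p2 -> (p1 \/ p3): every world accessible from 1 that forces ~p2 (namely 1) also forces p1 \/ p3.

No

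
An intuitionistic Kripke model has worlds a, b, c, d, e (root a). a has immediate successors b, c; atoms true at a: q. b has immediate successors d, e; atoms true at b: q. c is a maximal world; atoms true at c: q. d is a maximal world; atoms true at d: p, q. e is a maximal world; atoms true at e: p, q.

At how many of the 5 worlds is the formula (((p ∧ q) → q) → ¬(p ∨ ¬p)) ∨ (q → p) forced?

a: does not force it — a ⊮ (((p ∧ q) → q) → ¬(p ∨ ¬p)) ∨ (q → p): neither disjunct is forced at a.
b: does not force it.
c: does not force it.
d: forces it.
e: forces it.
Worlds forcing the formula: {d, e}.

2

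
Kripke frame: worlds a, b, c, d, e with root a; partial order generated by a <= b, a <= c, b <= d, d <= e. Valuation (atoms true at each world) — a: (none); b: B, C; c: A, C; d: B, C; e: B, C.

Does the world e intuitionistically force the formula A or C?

e forces A or C via the disjunct C.

Yes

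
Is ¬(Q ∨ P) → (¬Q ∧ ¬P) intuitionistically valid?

This is a constructively valid De Morgan direction (negated disjunction to conjunction of negations), which is intuitionistically derivable.
From ¬(Q ∨ P): if Q held then Q ∨ P would, contradiction — so ¬Q; similarly ¬P.

Yes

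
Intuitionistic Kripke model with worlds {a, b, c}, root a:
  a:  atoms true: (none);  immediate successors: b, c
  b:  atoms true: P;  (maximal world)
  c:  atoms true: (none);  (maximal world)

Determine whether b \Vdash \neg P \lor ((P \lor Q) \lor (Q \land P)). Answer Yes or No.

Yes

b \Vdash \neg P \lor ((P \lor Q) \lor (Q \land P)) via the disjunct (P \lor Q) \lor (Q \land P).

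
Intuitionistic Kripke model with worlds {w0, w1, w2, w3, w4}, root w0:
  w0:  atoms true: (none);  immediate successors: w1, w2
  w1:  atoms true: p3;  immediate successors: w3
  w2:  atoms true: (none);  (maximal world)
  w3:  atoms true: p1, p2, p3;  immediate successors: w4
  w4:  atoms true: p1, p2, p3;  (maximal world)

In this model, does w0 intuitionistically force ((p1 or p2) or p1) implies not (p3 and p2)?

No

w0 does not force ((p1 or p2) or p1) implies not (p3 and p2): at the accessible world w3, w3 forces (p1 or p2) or p1 but w3 does not force not (p3 and p2).
w3 does not force not (p3 and p2) since w3 is accessible from w3 and w3 forces p3 and p2.
w3 forces p3 and p2 since w3 forces both conjuncts.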